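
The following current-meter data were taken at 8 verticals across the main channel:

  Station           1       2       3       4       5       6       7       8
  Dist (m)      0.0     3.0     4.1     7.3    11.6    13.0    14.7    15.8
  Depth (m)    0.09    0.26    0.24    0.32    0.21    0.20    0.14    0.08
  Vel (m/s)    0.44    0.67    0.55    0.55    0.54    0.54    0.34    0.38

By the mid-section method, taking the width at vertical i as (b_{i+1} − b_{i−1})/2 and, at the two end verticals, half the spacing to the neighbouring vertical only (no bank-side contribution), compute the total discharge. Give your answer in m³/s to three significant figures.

w_1 = (3.0 − 0.0)/2 = 1.5 m; q_1 = 0.44 × 0.09 × 1.5 = 0.05940 m³/s
w_2 = (4.1 − 0.0)/2 = 2.05 m; q_2 = 0.67 × 0.26 × 2.05 = 0.3571 m³/s
w_3 = (7.3 − 3.0)/2 = 2.15 m; q_3 = 0.55 × 0.24 × 2.15 = 0.2838 m³/s
w_4 = (11.6 − 4.1)/2 = 3.75 m; q_4 = 0.55 × 0.32 × 3.75 = 0.6600 m³/s
w_5 = (13.0 − 7.3)/2 = 2.85 m; q_5 = 0.54 × 0.21 × 2.85 = 0.3232 m³/s
w_6 = (14.7 − 11.6)/2 = 1.55 m; q_6 = 0.54 × 0.20 × 1.55 = 0.1674 m³/s
w_7 = (15.8 − 13.0)/2 = 1.4 m; q_7 = 0.34 × 0.14 × 1.4 = 0.06664 m³/s
w_8 = (15.8 − 14.7)/2 = 0.55 m; q_8 = 0.38 × 0.08 × 0.55 = 0.01672 m³/s
Q = Σ qᵢ = 1.934 m³/s

1.93 m³/s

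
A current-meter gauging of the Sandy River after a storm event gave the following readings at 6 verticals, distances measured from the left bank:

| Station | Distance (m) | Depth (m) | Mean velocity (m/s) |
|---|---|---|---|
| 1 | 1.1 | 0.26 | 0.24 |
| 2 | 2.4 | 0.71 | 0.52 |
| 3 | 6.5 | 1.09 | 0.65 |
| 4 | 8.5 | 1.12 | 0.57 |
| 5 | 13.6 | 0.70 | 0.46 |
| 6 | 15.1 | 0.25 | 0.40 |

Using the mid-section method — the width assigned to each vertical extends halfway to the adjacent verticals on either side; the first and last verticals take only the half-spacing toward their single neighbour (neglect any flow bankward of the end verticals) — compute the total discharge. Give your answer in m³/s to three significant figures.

w_1 = (2.4 − 1.1)/2 = 0.65 m; q_1 = 0.24 × 0.26 × 0.65 = 0.04056 m³/s
w_2 = (6.5 − 1.1)/2 = 2.7 m; q_2 = 0.52 × 0.71 × 2.7 = 0.9968 m³/s
w_3 = (8.5 − 2.4)/2 = 3.05 m; q_3 = 0.65 × 1.09 × 3.05 = 2.161 m³/s
w_4 = (13.6 − 6.5)/2 = 3.55 m; q_4 = 0.57 × 1.12 × 3.55 = 2.266 m³/s
w_5 = (15.1 − 8.5)/2 = 3.3 m; q_5 = 0.46 × 0.70 × 3.3 = 1.063 m³/s
w_6 = (15.1 − 13.6)/2 = 0.75 m; q_6 = 0.40 × 0.25 × 0.75 = 0.07500 m³/s
Q = Σ qᵢ = 6.602 m³/s

6.60 m³/s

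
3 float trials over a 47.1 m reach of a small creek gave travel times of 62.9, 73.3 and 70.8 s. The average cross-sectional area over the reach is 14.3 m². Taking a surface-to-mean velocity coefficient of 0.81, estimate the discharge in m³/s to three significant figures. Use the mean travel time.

7.91 m³/s

t̄ = (62.9 + 73.3 + 70.8) / 3 = 69 s
v_surface = L / t̄ = 47.1 / 69 = 0.6826 m/s
v_mean = 0.81 × 0.6826 = 0.5529 m/s
Q = A × v_mean = 14.3 × 0.5529 = 7.907 m³/s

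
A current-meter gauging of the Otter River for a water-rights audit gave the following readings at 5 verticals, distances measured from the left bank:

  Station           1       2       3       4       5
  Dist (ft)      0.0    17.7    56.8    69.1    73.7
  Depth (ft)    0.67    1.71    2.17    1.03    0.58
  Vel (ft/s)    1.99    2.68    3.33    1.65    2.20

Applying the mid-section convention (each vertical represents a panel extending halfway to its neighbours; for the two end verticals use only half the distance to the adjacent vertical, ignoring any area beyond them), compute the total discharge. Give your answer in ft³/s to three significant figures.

w_1 = (17.7 − 0.0)/2 = 8.85 ft; q_1 = 1.99 × 0.67 × 8.85 = 11.80 ft³/s
w_2 = (56.8 − 0.0)/2 = 28.4 ft; q_2 = 2.68 × 1.71 × 28.4 = 130.2 ft³/s
w_3 = (69.1 − 17.7)/2 = 25.7 ft; q_3 = 3.33 × 2.17 × 25.7 = 185.7 ft³/s
w_4 = (73.7 − 56.8)/2 = 8.45 ft; q_4 = 1.65 × 1.03 × 8.45 = 14.36 ft³/s
w_5 = (73.7 − 69.1)/2 = 2.3 ft; q_5 = 2.20 × 0.58 × 2.3 = 2.935 ft³/s
Q = Σ qᵢ = 345.0 ft³/s

345 ft³/s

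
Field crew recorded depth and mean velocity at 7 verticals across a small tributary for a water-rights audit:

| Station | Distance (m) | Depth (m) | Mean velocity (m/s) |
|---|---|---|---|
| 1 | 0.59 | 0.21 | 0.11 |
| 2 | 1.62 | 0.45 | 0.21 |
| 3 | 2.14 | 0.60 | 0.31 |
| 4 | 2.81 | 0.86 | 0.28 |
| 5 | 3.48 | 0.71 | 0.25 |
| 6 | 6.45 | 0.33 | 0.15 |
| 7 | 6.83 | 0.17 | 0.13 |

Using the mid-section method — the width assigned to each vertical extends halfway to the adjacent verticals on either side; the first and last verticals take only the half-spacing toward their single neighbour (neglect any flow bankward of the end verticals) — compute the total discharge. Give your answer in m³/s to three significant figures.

w_1 = (1.62 − 0.59)/2 = 0.515 m; q_1 = 0.11 × 0.21 × 0.515 = 0.01190 m³/s
w_2 = (2.14 − 0.59)/2 = 0.775 m; q_2 = 0.21 × 0.45 × 0.775 = 0.07324 m³/s
w_3 = (2.81 − 1.62)/2 = 0.595 m; q_3 = 0.31 × 0.60 × 0.595 = 0.1107 m³/s
w_4 = (3.48 − 2.14)/2 = 0.67 m; q_4 = 0.28 × 0.86 × 0.67 = 0.1613 m³/s
w_5 = (6.45 − 2.81)/2 = 1.82 m; q_5 = 0.25 × 0.71 × 1.82 = 0.3231 m³/s
w_6 = (6.83 − 3.48)/2 = 1.675 m; q_6 = 0.15 × 0.33 × 1.675 = 0.08291 m³/s
w_7 = (6.83 − 6.45)/2 = 0.19 m; q_7 = 0.13 × 0.17 × 0.19 = 0.004199 m³/s
Q = Σ qᵢ = 0.7673 m³/s

0.767 m³/s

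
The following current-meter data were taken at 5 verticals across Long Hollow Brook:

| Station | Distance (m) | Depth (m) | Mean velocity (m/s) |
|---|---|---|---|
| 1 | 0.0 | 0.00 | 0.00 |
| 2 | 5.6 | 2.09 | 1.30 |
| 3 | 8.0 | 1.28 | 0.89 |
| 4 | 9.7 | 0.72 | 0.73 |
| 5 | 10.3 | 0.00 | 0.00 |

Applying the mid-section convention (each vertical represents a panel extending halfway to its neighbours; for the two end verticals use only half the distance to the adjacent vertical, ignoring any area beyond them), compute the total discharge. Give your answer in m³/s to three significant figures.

w_2 = (8.0 − 0.0)/2 = 4 m; q_2 = 1.30 × 2.09 × 4 = 10.87 m³/s
w_3 = (9.7 − 5.6)/2 = 2.05 m; q_3 = 0.89 × 1.28 × 2.05 = 2.335 m³/s
w_4 = (10.3 − 8.0)/2 = 1.15 m; q_4 = 0.73 × 0.72 × 1.15 = 0.6044 m³/s
Stations 1, 5 contribute zero (depth or velocity is 0).
Q = Σ qᵢ = 13.81 m³/s

13.8 m³/s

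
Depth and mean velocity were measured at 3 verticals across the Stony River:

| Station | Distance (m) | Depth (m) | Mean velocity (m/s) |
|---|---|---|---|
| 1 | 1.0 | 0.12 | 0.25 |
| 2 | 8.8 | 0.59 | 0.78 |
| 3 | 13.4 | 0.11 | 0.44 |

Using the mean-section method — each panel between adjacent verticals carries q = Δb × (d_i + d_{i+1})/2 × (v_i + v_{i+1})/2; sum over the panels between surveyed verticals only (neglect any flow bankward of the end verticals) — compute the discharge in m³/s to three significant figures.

Panel 1-2: Δb = 7.8 m, d̄ = (0.12+0.59)/2 = 0.355, v̄ = (0.25+0.78)/2 = 0.515 → q = 7.8×0.355×0.515 = 1.426 m³/s
Panel 2-3: Δb = 4.6 m, d̄ = (0.59+0.11)/2 = 0.35, v̄ = (0.78+0.44)/2 = 0.61 → q = 4.6×0.35×0.61 = 0.9821 m³/s
Q = Σ q = 2.408 m³/s

2.41 m³/s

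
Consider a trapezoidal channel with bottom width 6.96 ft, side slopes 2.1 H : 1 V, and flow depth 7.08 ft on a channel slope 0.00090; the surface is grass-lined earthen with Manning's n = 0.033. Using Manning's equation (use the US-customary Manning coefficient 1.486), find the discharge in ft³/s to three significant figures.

A = (b + z·y)·y = (6.96 + 2.1×7.08)×7.08 = 154.5 ft²
P = b + 2y√(1+z²) = 6.96 + 2×7.08×√(1+2.1²) = 39.90 ft
R = A/P = 154.5/39.90 = 3.874 ft
Q = (1.486/n)·A·R^(2/3)·S^(1/2) = (1.486/0.033) × 154.5 × 3.874^(2/3) × 0.00090^(1/2) = 514.9 ft³/s

515 ft³/s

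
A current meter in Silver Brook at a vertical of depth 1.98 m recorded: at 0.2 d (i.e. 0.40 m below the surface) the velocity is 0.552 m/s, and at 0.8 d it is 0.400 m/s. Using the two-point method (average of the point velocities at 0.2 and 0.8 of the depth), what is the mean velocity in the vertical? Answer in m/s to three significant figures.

v̄ = (0.552 + 0.400) / 2 = 0.4760 m/s

0.476 m/s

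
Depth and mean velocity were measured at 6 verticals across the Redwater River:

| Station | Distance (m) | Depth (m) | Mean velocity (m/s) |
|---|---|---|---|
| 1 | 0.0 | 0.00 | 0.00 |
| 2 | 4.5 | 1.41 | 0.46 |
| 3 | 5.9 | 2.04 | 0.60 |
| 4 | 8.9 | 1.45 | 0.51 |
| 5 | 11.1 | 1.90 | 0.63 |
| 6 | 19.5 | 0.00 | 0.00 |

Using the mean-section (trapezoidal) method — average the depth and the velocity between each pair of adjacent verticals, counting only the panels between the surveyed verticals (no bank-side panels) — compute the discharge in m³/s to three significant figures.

9.53 m³/s

Panel 1-2: Δb = 4.5 m, d̄ = (0.00+1.41)/2 = 0.705, v̄ = (0.00+0.46)/2 = 0.23 → q = 4.5×0.705×0.23 = 0.7297 m³/s
Panel 2-3: Δb = 1.4 m, d̄ = (1.41+2.04)/2 = 1.725, v̄ = (0.46+0.60)/2 = 0.53 → q = 1.4×1.725×0.53 = 1.280 m³/s
Panel 3-4: Δb = 3 m, d̄ = (2.04+1.45)/2 = 1.745, v̄ = (0.60+0.51)/2 = 0.555 → q = 3×1.745×0.555 = 2.905 m³/s
Panel 4-5: Δb = 2.2 m, d̄ = (1.45+1.90)/2 = 1.675, v̄ = (0.51+0.63)/2 = 0.57 → q = 2.2×1.675×0.57 = 2.100 m³/s
Panel 5-6: Δb = 8.4 m, d̄ = (1.90+0.00)/2 = 0.95, v̄ = (0.63+0.00)/2 = 0.315 → q = 8.4×0.95×0.315 = 2.514 m³/s
Q = Σ q = 9.529 m³/s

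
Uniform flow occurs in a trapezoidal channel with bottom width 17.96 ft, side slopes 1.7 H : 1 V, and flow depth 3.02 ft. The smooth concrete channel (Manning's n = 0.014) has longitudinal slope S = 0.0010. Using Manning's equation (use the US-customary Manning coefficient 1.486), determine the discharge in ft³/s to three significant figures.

A = (b + z·y)·y = (17.96 + 1.7×3.02)×3.02 = 69.74 ft²
P = b + 2y√(1+z²) = 17.96 + 2×3.02×√(1+1.7²) = 29.87 ft
R = A/P = 69.74/29.87 = 2.335 ft
Q = (1.486/n)·A·R^(2/3)·S^(1/2) = (1.486/0.014) × 69.74 × 2.335^(2/3) × 0.0010^(1/2) = 412.0 ft³/s

412 ft³/s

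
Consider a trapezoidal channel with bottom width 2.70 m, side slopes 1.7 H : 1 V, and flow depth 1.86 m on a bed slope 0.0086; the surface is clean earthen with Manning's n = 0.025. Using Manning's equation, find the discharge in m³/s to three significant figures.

A = (b + z·y)·y = (2.70 + 1.7×1.86)×1.86 = 10.90 m²
P = b + 2y√(1+z²) = 2.70 + 2×1.86×√(1+1.7²) = 10.04 m
R = A/P = 10.90/10.04 = 1.086 m
Q = (1/n)·A·R^(2/3)·S^(1/2) = (1/0.025) × 10.90 × 1.086^(2/3) × 0.0086^(1/2) = 42.74 m³/s

42.7 m³/s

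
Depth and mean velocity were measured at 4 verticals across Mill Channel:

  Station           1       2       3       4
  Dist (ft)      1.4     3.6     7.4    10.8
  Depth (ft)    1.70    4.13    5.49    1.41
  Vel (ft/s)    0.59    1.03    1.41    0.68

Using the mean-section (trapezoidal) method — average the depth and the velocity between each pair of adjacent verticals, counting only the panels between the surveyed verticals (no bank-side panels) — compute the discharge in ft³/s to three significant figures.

Panel 1-2: Δb = 2.2 ft, d̄ = (1.70+4.13)/2 = 2.915, v̄ = (0.59+1.03)/2 = 0.81 → q = 2.2×2.915×0.81 = 5.195 ft³/s
Panel 2-3: Δb = 3.8 ft, d̄ = (4.13+5.49)/2 = 4.81, v̄ = (1.03+1.41)/2 = 1.22 → q = 3.8×4.81×1.22 = 22.30 ft³/s
Panel 3-4: Δb = 3.4 ft, d̄ = (5.49+1.41)/2 = 3.45, v̄ = (1.41+0.68)/2 = 1.045 → q = 3.4×3.45×1.045 = 12.26 ft³/s
Q = Σ q = 39.75 ft³/s

39.8 ft³/s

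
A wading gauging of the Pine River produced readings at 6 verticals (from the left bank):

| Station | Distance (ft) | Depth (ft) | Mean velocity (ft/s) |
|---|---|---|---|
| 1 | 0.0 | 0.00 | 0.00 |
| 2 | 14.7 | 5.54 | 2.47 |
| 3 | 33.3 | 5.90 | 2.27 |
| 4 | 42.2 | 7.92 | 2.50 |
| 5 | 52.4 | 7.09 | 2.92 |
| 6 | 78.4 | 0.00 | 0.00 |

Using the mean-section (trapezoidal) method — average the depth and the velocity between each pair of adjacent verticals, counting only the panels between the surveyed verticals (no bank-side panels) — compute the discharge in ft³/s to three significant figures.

791 ft³/s

Panel 1-2: Δb = 14.7 ft, d̄ = (0.00+5.54)/2 = 2.77, v̄ = (0.00+2.47)/2 = 1.235 → q = 14.7×2.77×1.235 = 50.29 ft³/s
Panel 2-3: Δb = 18.6 ft, d̄ = (5.54+5.90)/2 = 5.72, v̄ = (2.47+2.27)/2 = 2.37 → q = 18.6×5.72×2.37 = 252.1 ft³/s
Panel 3-4: Δb = 8.9 ft, d̄ = (5.90+7.92)/2 = 6.91, v̄ = (2.27+2.50)/2 = 2.385 → q = 8.9×6.91×2.385 = 146.7 ft³/s
Panel 4-5: Δb = 10.2 ft, d̄ = (7.92+7.09)/2 = 7.505, v̄ = (2.50+2.92)/2 = 2.71 → q = 10.2×7.505×2.71 = 207.5 ft³/s
Panel 5-6: Δb = 26 ft, d̄ = (7.09+0.00)/2 = 3.545, v̄ = (2.92+0.00)/2 = 1.46 → q = 26×3.545×1.46 = 134.6 ft³/s
Q = Σ q = 791.1 ft³/s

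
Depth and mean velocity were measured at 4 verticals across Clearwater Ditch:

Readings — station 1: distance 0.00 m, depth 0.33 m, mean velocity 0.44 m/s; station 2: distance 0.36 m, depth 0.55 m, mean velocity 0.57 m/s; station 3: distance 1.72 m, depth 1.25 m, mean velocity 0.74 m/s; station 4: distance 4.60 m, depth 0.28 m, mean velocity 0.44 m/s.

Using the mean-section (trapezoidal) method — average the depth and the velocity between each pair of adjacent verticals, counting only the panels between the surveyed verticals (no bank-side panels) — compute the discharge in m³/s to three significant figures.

2.18 m³/s

Panel 1-2: Δb = 0.36 m, d̄ = (0.33+0.55)/2 = 0.44, v̄ = (0.44+0.57)/2 = 0.505 → q = 0.36×0.44×0.505 = 0.07999 m³/s
Panel 2-3: Δb = 1.36 m, d̄ = (0.55+1.25)/2 = 0.9, v̄ = (0.57+0.74)/2 = 0.655 → q = 1.36×0.9×0.655 = 0.8017 m³/s
Panel 3-4: Δb = 2.88 m, d̄ = (1.25+0.28)/2 = 0.765, v̄ = (0.74+0.44)/2 = 0.59 → q = 2.88×0.765×0.59 = 1.300 m³/s
Q = Σ q = 2.182 m³/s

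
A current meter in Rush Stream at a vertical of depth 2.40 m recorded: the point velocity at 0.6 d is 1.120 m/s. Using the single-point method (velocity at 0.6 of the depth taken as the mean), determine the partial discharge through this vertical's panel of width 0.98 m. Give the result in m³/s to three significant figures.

v̄ = v₀.₆ = 1.120 m/s
q = v̄ × d × w = 1.120 × 2.40 × 0.98 = 2.634 m³/s

2.63 m³/s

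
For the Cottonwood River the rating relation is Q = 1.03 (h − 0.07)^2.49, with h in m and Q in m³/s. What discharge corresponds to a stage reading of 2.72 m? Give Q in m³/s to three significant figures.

Q = 1.03 × (2.72 − 0.07)^2.49 = 1.03 × 2.65^2.49 = 11.66 m³/s

11.7 m³/s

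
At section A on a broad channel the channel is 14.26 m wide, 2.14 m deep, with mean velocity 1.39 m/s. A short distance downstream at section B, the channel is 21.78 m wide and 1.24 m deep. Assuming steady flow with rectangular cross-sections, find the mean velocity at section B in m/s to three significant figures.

Q = A₁V₁ = (14.26×2.14) × 1.39 = 42.42 m³/s
A₂ = 21.78 × 1.24 = 27.01 m²
V₂ = Q/A₂ = 42.42/27.01 = 1.571 m/s

1.57 m/s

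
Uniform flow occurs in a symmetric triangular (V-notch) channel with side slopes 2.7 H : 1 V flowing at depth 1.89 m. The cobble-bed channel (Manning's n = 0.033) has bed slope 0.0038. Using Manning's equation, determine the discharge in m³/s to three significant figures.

16.6 m³/s

A = z·y² = 2.7×1.89² = 9.645 m²
P = 2y√(1+z²) = 2×1.89×√(1+2.7²) = 10.88 m
R = A/P = 9.645/10.88 = 0.8862 m
Q = (1/n)·A·R^(2/3)·S^(1/2) = (1/0.033) × 9.645 × 0.8862^(2/3) × 0.0038^(1/2) = 16.62 m³/s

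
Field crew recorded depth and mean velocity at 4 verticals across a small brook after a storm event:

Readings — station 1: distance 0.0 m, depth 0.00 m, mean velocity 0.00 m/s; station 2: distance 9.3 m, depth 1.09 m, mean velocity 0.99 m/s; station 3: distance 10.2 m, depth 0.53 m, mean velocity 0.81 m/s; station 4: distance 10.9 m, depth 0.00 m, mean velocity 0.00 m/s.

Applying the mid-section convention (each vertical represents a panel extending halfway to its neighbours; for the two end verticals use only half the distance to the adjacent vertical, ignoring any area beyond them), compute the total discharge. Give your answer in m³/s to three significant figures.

w_2 = (10.2 − 0.0)/2 = 5.1 m; q_2 = 0.99 × 1.09 × 5.1 = 5.503 m³/s
w_3 = (10.9 − 9.3)/2 = 0.8 m; q_3 = 0.81 × 0.53 × 0.8 = 0.3434 m³/s
Stations 1, 4 contribute zero (depth or velocity is 0).
Q = Σ qᵢ = 5.847 m³/s

5.85 m³/s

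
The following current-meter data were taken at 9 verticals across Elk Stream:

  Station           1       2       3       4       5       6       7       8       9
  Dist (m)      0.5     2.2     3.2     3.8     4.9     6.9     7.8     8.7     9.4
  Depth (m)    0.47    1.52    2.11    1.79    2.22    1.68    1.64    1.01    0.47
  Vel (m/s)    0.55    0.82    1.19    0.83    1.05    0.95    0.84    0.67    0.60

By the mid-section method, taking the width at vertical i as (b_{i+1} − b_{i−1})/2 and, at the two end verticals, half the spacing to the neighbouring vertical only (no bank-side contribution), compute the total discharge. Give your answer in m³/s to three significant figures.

w_1 = (2.2 − 0.5)/2 = 0.85 m; q_1 = 0.55 × 0.47 × 0.85 = 0.2197 m³/s
w_2 = (3.2 − 0.5)/2 = 1.35 m; q_2 = 0.82 × 1.52 × 1.35 = 1.683 m³/s
w_3 = (3.8 − 2.2)/2 = 0.8 m; q_3 = 1.19 × 2.11 × 0.8 = 2.009 m³/s
w_4 = (4.9 − 3.2)/2 = 0.85 m; q_4 = 0.83 × 1.79 × 0.85 = 1.263 m³/s
w_5 = (6.9 − 3.8)/2 = 1.55 m; q_5 = 1.05 × 2.22 × 1.55 = 3.613 m³/s
w_6 = (7.8 − 4.9)/2 = 1.45 m; q_6 = 0.95 × 1.68 × 1.45 = 2.314 m³/s
w_7 = (8.7 − 6.9)/2 = 0.9 m; q_7 = 0.84 × 1.64 × 0.9 = 1.240 m³/s
w_8 = (9.4 − 7.8)/2 = 0.8 m; q_8 = 0.67 × 1.01 × 0.8 = 0.5414 m³/s
w_9 = (9.4 − 8.7)/2 = 0.35 m; q_9 = 0.60 × 0.47 × 0.35 = 0.09870 m³/s
Q = Σ qᵢ = 12.98 m³/s

13.0 m³/s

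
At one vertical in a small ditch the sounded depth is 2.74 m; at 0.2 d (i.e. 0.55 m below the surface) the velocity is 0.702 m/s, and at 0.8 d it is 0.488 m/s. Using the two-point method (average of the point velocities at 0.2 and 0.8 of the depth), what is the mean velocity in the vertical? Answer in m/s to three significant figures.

0.595 m/s

v̄ = (0.702 + 0.488) / 2 = 0.5950 m/s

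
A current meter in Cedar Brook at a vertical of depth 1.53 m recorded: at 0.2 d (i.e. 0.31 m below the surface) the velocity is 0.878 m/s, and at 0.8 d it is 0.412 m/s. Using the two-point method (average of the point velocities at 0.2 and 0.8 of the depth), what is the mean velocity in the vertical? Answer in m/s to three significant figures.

0.645 m/s

v̄ = (0.878 + 0.412) / 2 = 0.6450 m/s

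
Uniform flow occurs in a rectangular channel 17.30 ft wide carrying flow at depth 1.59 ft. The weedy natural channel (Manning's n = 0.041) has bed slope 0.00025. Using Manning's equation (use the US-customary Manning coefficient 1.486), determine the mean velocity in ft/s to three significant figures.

A = b·y = 17.30 × 1.59 = 27.51 ft²
P = b + 2y = 17.30 + 2×1.59 = 20.48 ft
R = A/P = 27.51/20.48 = 1.343 ft
Q = (1.486/n)·A·R^(2/3)·S^(1/2) = (1.486/0.041) × 27.51 × 1.343^(2/3) × 0.00025^(1/2) = 19.19 ft³/s
V = Q/A = 19.19/27.51 = 0.6976 ft/s

0.698 ft/s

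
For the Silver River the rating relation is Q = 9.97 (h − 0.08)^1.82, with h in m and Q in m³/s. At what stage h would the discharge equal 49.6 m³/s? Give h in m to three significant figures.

h − h₀ = (Q/C)^(1/b) = (49.6/9.97)^(1/1.82) = 2.415 m
h = 0.08 + 2.415 = 2.495 m

2.49 m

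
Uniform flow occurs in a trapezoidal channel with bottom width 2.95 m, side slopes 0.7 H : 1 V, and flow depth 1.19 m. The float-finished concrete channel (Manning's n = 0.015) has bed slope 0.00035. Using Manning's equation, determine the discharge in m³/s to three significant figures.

4.71 m³/s

A = (b + z·y)·y = (2.95 + 0.7×1.19)×1.19 = 4.502 m²
P = b + 2y√(1+z²) = 2.95 + 2×1.19×√(1+0.7²) = 5.855 m
R = A/P = 4.502/5.855 = 0.7689 m
Q = (1/n)·A·R^(2/3)·S^(1/2) = (1/0.015) × 4.502 × 0.7689^(2/3) × 0.00035^(1/2) = 4.712 m³/s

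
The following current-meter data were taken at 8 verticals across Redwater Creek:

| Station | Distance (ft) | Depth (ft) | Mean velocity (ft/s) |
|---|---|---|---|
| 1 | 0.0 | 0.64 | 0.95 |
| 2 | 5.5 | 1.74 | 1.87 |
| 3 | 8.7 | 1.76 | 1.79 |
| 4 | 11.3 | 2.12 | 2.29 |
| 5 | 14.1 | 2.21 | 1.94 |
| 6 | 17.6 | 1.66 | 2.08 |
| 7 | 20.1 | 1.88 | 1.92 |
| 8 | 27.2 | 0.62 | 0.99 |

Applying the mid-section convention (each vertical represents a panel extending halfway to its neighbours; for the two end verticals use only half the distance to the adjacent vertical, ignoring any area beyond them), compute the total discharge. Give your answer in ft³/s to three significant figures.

81.4 ft³/s

w_1 = (5.5 − 0.0)/2 = 2.75 ft; q_1 = 0.95 × 0.64 × 2.75 = 1.672 ft³/s
w_2 = (8.7 − 0.0)/2 = 4.35 ft; q_2 = 1.87 × 1.74 × 4.35 = 14.15 ft³/s
w_3 = (11.3 − 5.5)/2 = 2.9 ft; q_3 = 1.79 × 1.76 × 2.9 = 9.136 ft³/s
w_4 = (14.1 − 8.7)/2 = 2.7 ft; q_4 = 2.29 × 2.12 × 2.7 = 13.11 ft³/s
w_5 = (17.6 − 11.3)/2 = 3.15 ft; q_5 = 1.94 × 2.21 × 3.15 = 13.51 ft³/s
w_6 = (20.1 − 14.1)/2 = 3 ft; q_6 = 2.08 × 1.66 × 3 = 10.36 ft³/s
w_7 = (27.2 − 17.6)/2 = 4.8 ft; q_7 = 1.92 × 1.88 × 4.8 = 17.33 ft³/s
w_8 = (27.2 − 20.1)/2 = 3.55 ft; q_8 = 0.99 × 0.62 × 3.55 = 2.179 ft³/s
Q = Σ qᵢ = 81.44 ft³/s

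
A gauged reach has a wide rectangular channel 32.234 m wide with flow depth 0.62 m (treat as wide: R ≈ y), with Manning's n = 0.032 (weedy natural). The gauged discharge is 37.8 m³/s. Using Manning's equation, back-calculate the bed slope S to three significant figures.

0.00693

A = b·y = 32.234 × 0.62 = 19.99 m²
Wide channel: R ≈ y = 0.62 m
S = (Q·n / (1·A·R^(2/3)))² = (37.8×0.032 / (1×19.99×0.7271))² = 0.006929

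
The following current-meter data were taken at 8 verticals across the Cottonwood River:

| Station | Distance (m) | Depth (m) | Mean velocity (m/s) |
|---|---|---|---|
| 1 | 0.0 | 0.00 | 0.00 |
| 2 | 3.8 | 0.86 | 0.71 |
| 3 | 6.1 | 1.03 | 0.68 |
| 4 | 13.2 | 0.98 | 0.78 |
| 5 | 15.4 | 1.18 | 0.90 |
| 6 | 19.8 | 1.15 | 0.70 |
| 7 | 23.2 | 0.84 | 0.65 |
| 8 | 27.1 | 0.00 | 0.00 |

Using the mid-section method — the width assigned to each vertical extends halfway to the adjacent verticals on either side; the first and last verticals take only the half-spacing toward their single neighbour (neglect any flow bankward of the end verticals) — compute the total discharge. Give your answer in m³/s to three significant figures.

17.3 m³/s

w_2 = (6.1 − 0.0)/2 = 3.05 m; q_2 = 0.71 × 0.86 × 3.05 = 1.862 m³/s
w_3 = (13.2 − 3.8)/2 = 4.7 m; q_3 = 0.68 × 1.03 × 4.7 = 3.292 m³/s
w_4 = (15.4 − 6.1)/2 = 4.65 m; q_4 = 0.78 × 0.98 × 4.65 = 3.554 m³/s
w_5 = (19.8 − 13.2)/2 = 3.3 m; q_5 = 0.90 × 1.18 × 3.3 = 3.505 m³/s
w_6 = (23.2 − 15.4)/2 = 3.9 m; q_6 = 0.70 × 1.15 × 3.9 = 3.140 m³/s
w_7 = (27.1 − 19.8)/2 = 3.65 m; q_7 = 0.65 × 0.84 × 3.65 = 1.993 m³/s
Stations 1, 8 contribute zero (depth or velocity is 0).
Q = Σ qᵢ = 17.35 m³/s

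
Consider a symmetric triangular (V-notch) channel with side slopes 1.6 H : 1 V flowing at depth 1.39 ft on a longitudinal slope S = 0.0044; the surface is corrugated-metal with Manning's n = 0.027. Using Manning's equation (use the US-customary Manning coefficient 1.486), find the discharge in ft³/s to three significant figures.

7.93 ft³/s

A = z·y² = 1.6×1.39² = 3.091 ft²
P = 2y√(1+z²) = 2×1.39×√(1+1.6²) = 5.245 ft
R = A/P = 3.091/5.245 = 0.5894 ft
Q = (1.486/n)·A·R^(2/3)·S^(1/2) = (1.486/0.027) × 3.091 × 0.5894^(2/3) × 0.0044^(1/2) = 7.933 ft³/s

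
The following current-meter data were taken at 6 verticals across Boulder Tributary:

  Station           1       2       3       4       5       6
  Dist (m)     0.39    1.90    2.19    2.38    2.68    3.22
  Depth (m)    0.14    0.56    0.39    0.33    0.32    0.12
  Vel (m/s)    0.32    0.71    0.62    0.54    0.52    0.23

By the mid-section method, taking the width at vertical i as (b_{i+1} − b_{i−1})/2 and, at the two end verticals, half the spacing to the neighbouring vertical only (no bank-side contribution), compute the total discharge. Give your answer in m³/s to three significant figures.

w_1 = (1.90 − 0.39)/2 = 0.755 m; q_1 = 0.32 × 0.14 × 0.755 = 0.03382 m³/s
w_2 = (2.19 − 0.39)/2 = 0.9 m; q_2 = 0.71 × 0.56 × 0.9 = 0.3578 m³/s
w_3 = (2.38 − 1.90)/2 = 0.24 m; q_3 = 0.62 × 0.39 × 0.24 = 0.05803 m³/s
w_4 = (2.68 − 2.19)/2 = 0.245 m; q_4 = 0.54 × 0.33 × 0.245 = 0.04366 m³/s
w_5 = (3.22 − 2.38)/2 = 0.42 m; q_5 = 0.52 × 0.32 × 0.42 = 0.06989 m³/s
w_6 = (3.22 − 2.68)/2 = 0.27 m; q_6 = 0.23 × 0.12 × 0.27 = 0.007452 m³/s
Q = Σ qᵢ = 0.5707 m³/s

0.571 m³/s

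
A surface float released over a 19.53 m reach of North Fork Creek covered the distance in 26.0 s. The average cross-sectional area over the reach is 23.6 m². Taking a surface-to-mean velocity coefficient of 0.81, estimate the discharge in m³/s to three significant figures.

14.4 m³/s

v_surface = L / t̄ = 19.53 / 26 = 0.7512 m/s
v_mean = 0.81 × 0.7512 = 0.6084 m/s
Q = A × v_mean = 23.6 × 0.6084 = 14.36 m³/s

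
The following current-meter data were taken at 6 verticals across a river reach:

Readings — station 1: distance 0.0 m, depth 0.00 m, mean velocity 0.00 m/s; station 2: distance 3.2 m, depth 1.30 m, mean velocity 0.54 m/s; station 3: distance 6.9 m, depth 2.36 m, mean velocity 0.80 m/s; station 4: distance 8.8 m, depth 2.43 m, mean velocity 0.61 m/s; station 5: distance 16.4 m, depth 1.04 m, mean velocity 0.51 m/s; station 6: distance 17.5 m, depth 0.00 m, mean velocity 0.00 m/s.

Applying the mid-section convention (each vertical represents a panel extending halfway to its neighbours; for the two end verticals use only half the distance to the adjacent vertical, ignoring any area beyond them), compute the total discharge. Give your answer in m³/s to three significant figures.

w_2 = (6.9 − 0.0)/2 = 3.45 m; q_2 = 0.54 × 1.30 × 3.45 = 2.422 m³/s
w_3 = (8.8 − 3.2)/2 = 2.8 m; q_3 = 0.80 × 2.36 × 2.8 = 5.286 m³/s
w_4 = (16.4 − 6.9)/2 = 4.75 m; q_4 = 0.61 × 2.43 × 4.75 = 7.041 m³/s
w_5 = (17.5 − 8.8)/2 = 4.35 m; q_5 = 0.51 × 1.04 × 4.35 = 2.307 m³/s
Stations 1, 6 contribute zero (depth or velocity is 0).
Q = Σ qᵢ = 17.06 m³/s

17.1 m³/s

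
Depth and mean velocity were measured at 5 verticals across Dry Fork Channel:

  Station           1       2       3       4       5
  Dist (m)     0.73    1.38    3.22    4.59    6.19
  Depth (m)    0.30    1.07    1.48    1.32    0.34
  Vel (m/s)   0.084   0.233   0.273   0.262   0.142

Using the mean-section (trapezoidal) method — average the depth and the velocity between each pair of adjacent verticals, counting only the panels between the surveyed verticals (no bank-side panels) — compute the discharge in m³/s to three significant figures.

Panel 1-2: Δb = 0.65 m, d̄ = (0.30+1.07)/2 = 0.685, v̄ = (0.084+0.233)/2 = 0.1585 → q = 0.65×0.685×0.1585 = 0.07057 m³/s
Panel 2-3: Δb = 1.84 m, d̄ = (1.07+1.48)/2 = 1.275, v̄ = (0.233+0.273)/2 = 0.253 → q = 1.84×1.275×0.253 = 0.5935 m³/s
Panel 3-4: Δb = 1.37 m, d̄ = (1.48+1.32)/2 = 1.4, v̄ = (0.273+0.262)/2 = 0.2675 → q = 1.37×1.4×0.2675 = 0.5131 m³/s
Panel 4-5: Δb = 1.6 m, d̄ = (1.32+0.34)/2 = 0.83, v̄ = (0.262+0.142)/2 = 0.202 → q = 1.6×0.83×0.202 = 0.2683 m³/s
Q = Σ q = 1.445 m³/s

1.45 m³/s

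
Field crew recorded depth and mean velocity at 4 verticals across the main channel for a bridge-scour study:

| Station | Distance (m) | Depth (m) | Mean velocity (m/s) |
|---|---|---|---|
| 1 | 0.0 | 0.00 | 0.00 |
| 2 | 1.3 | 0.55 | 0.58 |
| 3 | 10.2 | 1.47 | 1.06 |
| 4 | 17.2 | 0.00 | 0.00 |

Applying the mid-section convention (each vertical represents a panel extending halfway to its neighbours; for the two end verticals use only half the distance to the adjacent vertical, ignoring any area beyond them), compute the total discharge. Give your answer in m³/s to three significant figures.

w_2 = (10.2 − 0.0)/2 = 5.1 m; q_2 = 0.58 × 0.55 × 5.1 = 1.627 m³/s
w_3 = (17.2 − 1.3)/2 = 7.95 m; q_3 = 1.06 × 1.47 × 7.95 = 12.39 m³/s
Stations 1, 4 contribute zero (depth or velocity is 0).
Q = Σ qᵢ = 14.01 m³/s

14.0 m³/s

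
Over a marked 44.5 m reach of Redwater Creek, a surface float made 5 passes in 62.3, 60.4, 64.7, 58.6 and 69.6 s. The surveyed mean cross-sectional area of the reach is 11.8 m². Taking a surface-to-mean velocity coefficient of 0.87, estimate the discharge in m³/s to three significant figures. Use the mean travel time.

t̄ = (62.3 + 60.4 + 64.7 + 58.6 + 69.6) / 5 = 63.12 s
v_surface = L / t̄ = 44.5 / 63.12 = 0.7050 m/s
v_mean = 0.87 × 0.7050 = 0.6134 m/s
Q = A × v_mean = 11.8 × 0.6134 = 7.238 m³/s

7.24 m³/s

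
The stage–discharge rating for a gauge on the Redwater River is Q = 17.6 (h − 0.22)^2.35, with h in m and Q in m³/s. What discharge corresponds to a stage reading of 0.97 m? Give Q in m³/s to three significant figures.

Q = 17.6 × (0.97 − 0.22)^2.35 = 17.6 × 0.75^2.35 = 8.952 m³/s

8.95 m³/s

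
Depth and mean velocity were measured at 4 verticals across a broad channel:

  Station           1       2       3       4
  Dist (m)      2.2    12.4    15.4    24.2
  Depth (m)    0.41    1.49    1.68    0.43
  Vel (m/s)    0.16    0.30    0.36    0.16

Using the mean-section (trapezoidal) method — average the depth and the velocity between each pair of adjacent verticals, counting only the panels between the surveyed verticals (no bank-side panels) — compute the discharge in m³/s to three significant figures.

Panel 1-2: Δb = 10.2 m, d̄ = (0.41+1.49)/2 = 0.95, v̄ = (0.16+0.30)/2 = 0.23 → q = 10.2×0.95×0.23 = 2.229 m³/s
Panel 2-3: Δb = 3 m, d̄ = (1.49+1.68)/2 = 1.585, v̄ = (0.30+0.36)/2 = 0.33 → q = 3×1.585×0.33 = 1.569 m³/s
Panel 3-4: Δb = 8.8 m, d̄ = (1.68+0.43)/2 = 1.055, v̄ = (0.36+0.16)/2 = 0.26 → q = 8.8×1.055×0.26 = 2.414 m³/s
Q = Σ q = 6.212 m³/s

6.21 m³/s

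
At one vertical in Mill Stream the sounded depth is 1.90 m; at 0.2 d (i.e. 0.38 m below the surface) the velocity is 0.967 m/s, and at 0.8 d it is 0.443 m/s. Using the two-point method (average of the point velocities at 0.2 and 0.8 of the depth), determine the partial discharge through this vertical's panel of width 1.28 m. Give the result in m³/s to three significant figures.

1.71 m³/s

v̄ = (0.967 + 0.443) / 2 = 0.7050 m/s
q = v̄ × d × w = 0.7050 × 1.90 × 1.28 = 1.715 m³/s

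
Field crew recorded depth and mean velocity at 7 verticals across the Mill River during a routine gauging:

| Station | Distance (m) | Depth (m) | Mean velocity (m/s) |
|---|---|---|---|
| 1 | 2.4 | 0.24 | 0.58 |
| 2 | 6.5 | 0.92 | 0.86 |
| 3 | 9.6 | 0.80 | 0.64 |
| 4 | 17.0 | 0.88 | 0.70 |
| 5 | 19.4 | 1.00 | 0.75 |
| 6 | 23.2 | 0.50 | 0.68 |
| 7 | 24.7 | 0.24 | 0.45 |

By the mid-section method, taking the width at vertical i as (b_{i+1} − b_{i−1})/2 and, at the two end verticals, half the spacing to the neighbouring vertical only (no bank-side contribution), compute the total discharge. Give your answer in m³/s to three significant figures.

w_1 = (6.5 − 2.4)/2 = 2.05 m; q_1 = 0.58 × 0.24 × 2.05 = 0.2854 m³/s
w_2 = (9.6 − 2.4)/2 = 3.6 m; q_2 = 0.86 × 0.92 × 3.6 = 2.848 m³/s
w_3 = (17.0 − 6.5)/2 = 5.25 m; q_3 = 0.64 × 0.80 × 5.25 = 2.688 m³/s
w_4 = (19.4 − 9.6)/2 = 4.9 m; q_4 = 0.70 × 0.88 × 4.9 = 3.018 m³/s
w_5 = (23.2 − 17.0)/2 = 3.1 m; q_5 = 0.75 × 1.00 × 3.1 = 2.325 m³/s
w_6 = (24.7 − 19.4)/2 = 2.65 m; q_6 = 0.68 × 0.50 × 2.65 = 0.9010 m³/s
w_7 = (24.7 − 23.2)/2 = 0.75 m; q_7 = 0.45 × 0.24 × 0.75 = 0.08100 m³/s
Q = Σ qᵢ = 12.15 m³/s

12.1 m³/s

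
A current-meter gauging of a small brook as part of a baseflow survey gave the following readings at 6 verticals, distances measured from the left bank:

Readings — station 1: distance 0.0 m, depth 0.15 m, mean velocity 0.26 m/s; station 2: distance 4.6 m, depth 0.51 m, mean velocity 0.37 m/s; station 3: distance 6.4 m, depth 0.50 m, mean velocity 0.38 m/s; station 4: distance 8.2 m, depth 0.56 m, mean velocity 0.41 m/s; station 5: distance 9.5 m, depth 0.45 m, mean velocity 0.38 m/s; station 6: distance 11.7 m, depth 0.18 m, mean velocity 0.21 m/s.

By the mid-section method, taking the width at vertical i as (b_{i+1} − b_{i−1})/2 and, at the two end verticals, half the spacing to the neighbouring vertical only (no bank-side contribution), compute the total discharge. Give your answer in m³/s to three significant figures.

1.73 m³/s

w_1 = (4.6 − 0.0)/2 = 2.3 m; q_1 = 0.26 × 0.15 × 2.3 = 0.08970 m³/s
w_2 = (6.4 − 0.0)/2 = 3.2 m; q_2 = 0.37 × 0.51 × 3.2 = 0.6038 m³/s
w_3 = (8.2 − 4.6)/2 = 1.8 m; q_3 = 0.38 × 0.50 × 1.8 = 0.3420 m³/s
w_4 = (9.5 − 6.4)/2 = 1.55 m; q_4 = 0.41 × 0.56 × 1.55 = 0.3559 m³/s
w_5 = (11.7 − 8.2)/2 = 1.75 m; q_5 = 0.38 × 0.45 × 1.75 = 0.2993 m³/s
w_6 = (11.7 − 9.5)/2 = 1.1 m; q_6 = 0.21 × 0.18 × 1.1 = 0.04158 m³/s
Q = Σ qᵢ = 1.732 m³/s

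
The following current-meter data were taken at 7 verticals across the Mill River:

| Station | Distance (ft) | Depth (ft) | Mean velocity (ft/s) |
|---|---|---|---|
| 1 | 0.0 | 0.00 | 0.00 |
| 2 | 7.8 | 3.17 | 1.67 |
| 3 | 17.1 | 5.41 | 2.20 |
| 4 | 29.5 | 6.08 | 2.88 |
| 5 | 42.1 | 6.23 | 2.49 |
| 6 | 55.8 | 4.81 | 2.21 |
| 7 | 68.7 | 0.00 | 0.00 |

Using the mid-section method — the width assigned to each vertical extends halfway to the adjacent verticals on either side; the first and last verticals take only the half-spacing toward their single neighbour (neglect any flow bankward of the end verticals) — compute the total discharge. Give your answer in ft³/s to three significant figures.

739 ft³/s

w_2 = (17.1 − 0.0)/2 = 8.55 ft; q_2 = 1.67 × 3.17 × 8.55 = 45.26 ft³/s
w_3 = (29.5 − 7.8)/2 = 10.85 ft; q_3 = 2.20 × 5.41 × 10.85 = 129.1 ft³/s
w_4 = (42.1 − 17.1)/2 = 12.5 ft; q_4 = 2.88 × 6.08 × 12.5 = 218.9 ft³/s
w_5 = (55.8 − 29.5)/2 = 13.15 ft; q_5 = 2.49 × 6.23 × 13.15 = 204.0 ft³/s
w_6 = (68.7 − 42.1)/2 = 13.3 ft; q_6 = 2.21 × 4.81 × 13.3 = 141.4 ft³/s
Stations 1, 7 contribute zero (depth or velocity is 0).
Q = Σ qᵢ = 738.7 ft³/s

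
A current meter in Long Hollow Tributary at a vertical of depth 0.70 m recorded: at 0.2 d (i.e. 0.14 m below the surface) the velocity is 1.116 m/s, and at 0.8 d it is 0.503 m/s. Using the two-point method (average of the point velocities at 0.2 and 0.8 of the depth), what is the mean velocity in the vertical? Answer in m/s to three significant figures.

0.810 m/s

v̄ = (1.116 + 0.503) / 2 = 0.8095 m/s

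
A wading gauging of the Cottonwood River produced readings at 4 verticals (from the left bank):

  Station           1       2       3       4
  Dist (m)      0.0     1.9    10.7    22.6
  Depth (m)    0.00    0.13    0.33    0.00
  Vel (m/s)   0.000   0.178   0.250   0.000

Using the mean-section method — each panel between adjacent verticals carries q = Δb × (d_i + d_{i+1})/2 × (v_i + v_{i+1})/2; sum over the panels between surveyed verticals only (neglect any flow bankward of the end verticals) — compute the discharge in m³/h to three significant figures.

Panel 1-2: Δb = 1.9 m, d̄ = (0.00+0.13)/2 = 0.065, v̄ = (0.000+0.178)/2 = 0.089 → q = 1.9×0.065×0.089 = 0.01099 m³/s
Panel 2-3: Δb = 8.8 m, d̄ = (0.13+0.33)/2 = 0.23, v̄ = (0.178+0.250)/2 = 0.214 → q = 8.8×0.23×0.214 = 0.4331 m³/s
Panel 3-4: Δb = 11.9 m, d̄ = (0.33+0.00)/2 = 0.165, v̄ = (0.250+0.000)/2 = 0.125 → q = 11.9×0.165×0.125 = 0.2454 m³/s
Q = Σ q = 0.6896 m³/s
= 0.6896 × 3600 = 2482 m³/h

2480 m³/h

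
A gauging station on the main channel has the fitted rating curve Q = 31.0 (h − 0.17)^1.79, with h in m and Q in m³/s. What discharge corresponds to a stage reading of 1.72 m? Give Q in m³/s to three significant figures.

67.9 m³/s

Q = 31.0 × (1.72 − 0.17)^1.79 = 31.0 × 1.55^1.79 = 67.93 m³/s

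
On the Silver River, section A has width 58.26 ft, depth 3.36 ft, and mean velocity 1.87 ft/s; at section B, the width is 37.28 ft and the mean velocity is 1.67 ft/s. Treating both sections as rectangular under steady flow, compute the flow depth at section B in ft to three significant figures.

Q = A₁V₁ = (58.26×3.36) × 1.87 = 366.1 ft³/s
d₂ = Q/(b₂ V₂) = 366.1/(37.28×1.67) = 5.880 ft

5.88 ft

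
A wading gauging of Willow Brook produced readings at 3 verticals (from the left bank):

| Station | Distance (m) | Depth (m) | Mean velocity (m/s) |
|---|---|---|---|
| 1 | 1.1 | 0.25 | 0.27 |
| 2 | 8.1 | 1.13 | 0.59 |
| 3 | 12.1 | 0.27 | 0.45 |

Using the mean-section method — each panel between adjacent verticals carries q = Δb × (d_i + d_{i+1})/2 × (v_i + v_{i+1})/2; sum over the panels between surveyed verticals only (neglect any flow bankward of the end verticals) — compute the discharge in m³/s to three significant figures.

Panel 1-2: Δb = 7 m, d̄ = (0.25+1.13)/2 = 0.69, v̄ = (0.27+0.59)/2 = 0.43 → q = 7×0.69×0.43 = 2.077 m³/s
Panel 2-3: Δb = 4 m, d̄ = (1.13+0.27)/2 = 0.7, v̄ = (0.59+0.45)/2 = 0.52 → q = 4×0.7×0.52 = 1.456 m³/s
Q = Σ q = 3.533 m³/s

3.53 m³/s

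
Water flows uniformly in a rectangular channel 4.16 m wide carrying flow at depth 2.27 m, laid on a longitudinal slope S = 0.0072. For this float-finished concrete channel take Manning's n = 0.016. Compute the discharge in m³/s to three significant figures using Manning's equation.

52.9 m³/s

A = b·y = 4.16 × 2.27 = 9.443 m²
P = b + 2y = 4.16 + 2×2.27 = 8.700 m
R = A/P = 9.443/8.700 = 1.085 m
Q = (1/n)·A·R^(2/3)·S^(1/2) = (1/0.016) × 9.443 × 1.085^(2/3) × 0.0072^(1/2) = 52.89 m³/s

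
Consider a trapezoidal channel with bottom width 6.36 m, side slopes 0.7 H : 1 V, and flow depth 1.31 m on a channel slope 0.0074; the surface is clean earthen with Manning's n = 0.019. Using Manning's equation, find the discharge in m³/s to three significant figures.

43.1 m³/s

A = (b + z·y)·y = (6.36 + 0.7×1.31)×1.31 = 9.533 m²
P = b + 2y√(1+z²) = 6.36 + 2×1.31×√(1+0.7²) = 9.558 m
R = A/P = 9.533/9.558 = 0.9974 m
Q = (1/n)·A·R^(2/3)·S^(1/2) = (1/0.019) × 9.533 × 0.9974^(2/3) × 0.0074^(1/2) = 43.08 m³/s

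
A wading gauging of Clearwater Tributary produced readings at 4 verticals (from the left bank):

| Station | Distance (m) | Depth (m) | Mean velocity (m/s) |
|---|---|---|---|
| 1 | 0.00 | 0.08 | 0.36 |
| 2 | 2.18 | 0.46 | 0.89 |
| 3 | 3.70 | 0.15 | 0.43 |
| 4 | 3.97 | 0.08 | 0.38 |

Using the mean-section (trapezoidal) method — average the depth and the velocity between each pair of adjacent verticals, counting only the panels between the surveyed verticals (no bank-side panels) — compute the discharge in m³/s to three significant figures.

Panel 1-2: Δb = 2.18 m, d̄ = (0.08+0.46)/2 = 0.27, v̄ = (0.36+0.89)/2 = 0.625 → q = 2.18×0.27×0.625 = 0.3679 m³/s
Panel 2-3: Δb = 1.52 m, d̄ = (0.46+0.15)/2 = 0.305, v̄ = (0.89+0.43)/2 = 0.66 → q = 1.52×0.305×0.66 = 0.3060 m³/s
Panel 3-4: Δb = 0.27 m, d̄ = (0.15+0.08)/2 = 0.115, v̄ = (0.43+0.38)/2 = 0.405 → q = 0.27×0.115×0.405 = 0.01258 m³/s
Q = Σ q = 0.6864 m³/s

0.686 m³/s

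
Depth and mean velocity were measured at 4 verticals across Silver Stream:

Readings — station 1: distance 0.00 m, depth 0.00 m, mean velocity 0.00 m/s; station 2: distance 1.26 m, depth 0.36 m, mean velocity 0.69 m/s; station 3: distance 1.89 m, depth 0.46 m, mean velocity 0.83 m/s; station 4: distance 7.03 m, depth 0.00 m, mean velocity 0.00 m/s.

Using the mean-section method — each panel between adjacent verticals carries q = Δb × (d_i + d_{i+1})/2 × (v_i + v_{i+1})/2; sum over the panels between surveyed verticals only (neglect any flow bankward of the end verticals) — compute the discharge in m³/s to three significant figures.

0.765 m³/s

Panel 1-2: Δb = 1.26 m, d̄ = (0.00+0.36)/2 = 0.18, v̄ = (0.00+0.69)/2 = 0.345 → q = 1.26×0.18×0.345 = 0.07825 m³/s
Panel 2-3: Δb = 0.63 m, d̄ = (0.36+0.46)/2 = 0.41, v̄ = (0.69+0.83)/2 = 0.76 → q = 0.63×0.41×0.76 = 0.1963 m³/s
Panel 3-4: Δb = 5.14 m, d̄ = (0.46+0.00)/2 = 0.23, v̄ = (0.83+0.00)/2 = 0.415 → q = 5.14×0.23×0.415 = 0.4906 m³/s
Q = Σ q = 0.7652 m³/s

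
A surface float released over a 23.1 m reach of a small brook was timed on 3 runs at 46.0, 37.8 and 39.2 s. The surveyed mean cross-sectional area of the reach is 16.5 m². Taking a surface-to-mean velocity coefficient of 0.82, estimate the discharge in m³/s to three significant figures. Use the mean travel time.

7.62 m³/s

t̄ = (46.0 + 37.8 + 39.2) / 3 = 41 s
v_surface = L / t̄ = 23.1 / 41 = 0.5634 m/s
v_mean = 0.82 × 0.5634 = 0.4620 m/s
Q = A × v_mean = 16.5 × 0.4620 = 7.623 m³/s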